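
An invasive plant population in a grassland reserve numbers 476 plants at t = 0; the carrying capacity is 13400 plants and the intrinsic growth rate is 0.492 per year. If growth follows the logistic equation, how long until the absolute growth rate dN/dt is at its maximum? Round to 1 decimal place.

Logistic growth is fastest at N = K/2 = 6700.
A = (K − N₀)/N₀ = 27.151. Set K/(1 + A·e^(−rt)) = K/2 → A·e^(−rt) = 1.
e^(−0.492t) = 1/27.151 = 0.0368307, so t = ln(27.151)/0.492 = 3.3014/0.492 = 6.7102.

6.7 years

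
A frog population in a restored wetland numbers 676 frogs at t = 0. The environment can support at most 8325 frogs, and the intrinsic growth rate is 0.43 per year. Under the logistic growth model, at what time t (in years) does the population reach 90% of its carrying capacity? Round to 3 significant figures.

A = (K − N₀)/N₀ = (8325 − 676)/676 = 11.315.
Solve 8325/(1 + 11.315·e^(−0.43t)) = 7492.5: 1 + 11.315·e^(−0.43t) = 1.1111, so e^(−0.43t) = 0.00981973.
−0.43·t = ln(0.00981973) = -4.6234, so t = 4.6234/0.43 = 10.752.

10.8 years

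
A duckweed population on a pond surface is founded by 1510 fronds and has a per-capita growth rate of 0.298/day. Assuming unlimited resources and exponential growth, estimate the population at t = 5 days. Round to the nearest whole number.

N(t) = N₀·e^(rt) = 1510 × e^(0.298×5) = 1510 × e^1.49.
e^1.49 ≈ 4.4371, so N ≈ 1510 × 4.4371 = 6700.01.

6700 fronds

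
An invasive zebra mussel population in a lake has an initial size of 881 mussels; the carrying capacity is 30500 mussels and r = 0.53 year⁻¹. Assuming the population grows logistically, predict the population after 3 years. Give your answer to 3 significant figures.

3880 mussels

A = (K − N₀)/N₀ = (30500 − 881)/881 = 33.62.
N(t) = K/(1 + A·e^(−rt)) = 30500/(1 + 33.62×e^(−0.53×3)).
e^(−1.59) = 0.20393; denominator = 1 + 33.62×0.20393 = 7.8559.
N = 30500/7.8559 = 3882.42.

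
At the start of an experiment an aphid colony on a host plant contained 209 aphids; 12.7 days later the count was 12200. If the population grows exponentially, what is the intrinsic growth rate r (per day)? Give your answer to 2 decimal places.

0.32 per day

From N(t) = N₀·e^(rt): e^(r·12.7) = 12200/209 = 58.373.
r·12.7 = ln(58.373) = 4.0669, so r = 4.0669/12.7 = 0.32022.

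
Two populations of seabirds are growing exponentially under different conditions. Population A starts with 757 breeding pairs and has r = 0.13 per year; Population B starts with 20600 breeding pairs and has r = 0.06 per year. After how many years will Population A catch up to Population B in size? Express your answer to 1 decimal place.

47.2 years

Set 757·e^(0.13t) = 20600·e^(0.06t).
e^((0.13 − 0.06)t) = 20600/757 → e^(0.07·t) = 27.213.
0.07·t = ln(27.213) = 3.3037, so t = 3.3037/0.07 = 47.195.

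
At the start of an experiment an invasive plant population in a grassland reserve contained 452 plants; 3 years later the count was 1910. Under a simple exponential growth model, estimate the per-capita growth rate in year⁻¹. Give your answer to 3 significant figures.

From N(t) = N₀·e^(rt): e^(r·3) = 1910/452 = 4.2257.
r·3 = ln(4.2257) = 1.4412, so r = 1.4412/3 = 0.48039.

0.480 per year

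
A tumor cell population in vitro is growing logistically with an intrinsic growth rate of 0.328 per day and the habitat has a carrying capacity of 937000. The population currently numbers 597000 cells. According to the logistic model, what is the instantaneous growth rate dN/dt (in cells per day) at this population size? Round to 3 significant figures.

dN/dt = rN(1 − N/K) = 0.328 × 597000 × (1 − 597000/937000).
1 − 597000/937000 = 0.36286; dN/dt = 0.328 × 597000 × 0.36286 = 71054.

71100 cells per day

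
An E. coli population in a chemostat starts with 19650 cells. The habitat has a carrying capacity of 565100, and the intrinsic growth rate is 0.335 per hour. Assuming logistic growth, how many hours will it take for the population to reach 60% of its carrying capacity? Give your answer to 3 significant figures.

11.1 hours

A = (K − N₀)/N₀ = (565100 − 19650)/19650 = 27.758.
Solve 565100/(1 + 27.758·e^(−0.335t)) = 339060: 1 + 27.758·e^(−0.335t) = 1.6667, so e^(−0.335t) = 0.0240169.
−0.335·t = ln(0.0240169) = -3.729, so t = 3.729/0.335 = 11.131.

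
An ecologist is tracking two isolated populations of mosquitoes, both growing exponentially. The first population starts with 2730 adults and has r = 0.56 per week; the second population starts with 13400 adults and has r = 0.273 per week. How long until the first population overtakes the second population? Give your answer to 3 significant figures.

5.54 weeks

Set 2730·e^(0.56t) = 13400·e^(0.273t).
e^((0.56 − 0.273)t) = 13400/2730 → e^(0.287·t) = 4.9084.
0.287·t = ln(4.9084) = 1.591, so t = 1.591/0.287 = 5.5434.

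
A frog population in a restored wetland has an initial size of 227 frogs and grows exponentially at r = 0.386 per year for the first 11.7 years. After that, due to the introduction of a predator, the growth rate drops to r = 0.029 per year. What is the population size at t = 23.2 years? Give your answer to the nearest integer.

Phase 1: N(11.7) = 227·e^(0.386×11.7) = 227·e^4.516 = 20767.6.
Phase 2 runs for 23.2 − 11.7 = 11.5 years at r = 0.029.
N(23.2) = 20767.6·e^(0.029×11.5) = 20767.6·e^0.3335 = 28988.4.

28988 frogs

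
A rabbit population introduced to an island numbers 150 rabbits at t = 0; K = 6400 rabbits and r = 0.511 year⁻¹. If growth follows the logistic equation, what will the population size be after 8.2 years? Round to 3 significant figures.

3920 rabbits

A = (K − N₀)/N₀ = (6400 − 150)/150 = 41.667.
N(t) = K/(1 + A·e^(−rt)) = 6400/(1 + 41.667×e^(−0.511×8.2)).
e^(−4.19) = 0.015143; denominator = 1 + 41.667×0.015143 = 1.631.
N = 6400/1.631 = 3924.05.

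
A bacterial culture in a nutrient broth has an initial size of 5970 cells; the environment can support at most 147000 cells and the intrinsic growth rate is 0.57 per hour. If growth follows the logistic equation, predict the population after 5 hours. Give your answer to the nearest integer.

A = (K − N₀)/N₀ = (147000 − 5970)/5970 = 23.623.
N(t) = K/(1 + A·e^(−rt)) = 147000/(1 + 23.623×e^(−0.57×5)).
e^(−2.85) = 0.057844; denominator = 1 + 23.623×0.057844 = 2.3665.
N = 147000/2.3665 = 62118.

62118 cells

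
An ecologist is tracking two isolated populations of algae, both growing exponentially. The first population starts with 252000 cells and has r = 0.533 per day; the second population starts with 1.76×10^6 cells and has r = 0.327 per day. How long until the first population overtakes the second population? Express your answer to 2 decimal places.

9.44 days

Set 252000·e^(0.533t) = 1.76×10^6·e^(0.327t).
e^((0.533 − 0.327)t) = 1.76×10^6/252000 → e^(0.206·t) = 6.9841.
0.206·t = ln(6.9841) = 1.9436, so t = 1.9436/0.206 = 9.4351.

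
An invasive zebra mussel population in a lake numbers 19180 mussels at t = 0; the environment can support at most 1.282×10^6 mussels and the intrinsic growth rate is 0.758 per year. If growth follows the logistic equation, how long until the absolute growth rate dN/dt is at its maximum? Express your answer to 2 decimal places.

Logistic growth is fastest at N = K/2 = 641000.
A = (K − N₀)/N₀ = 65.84. Set K/(1 + A·e^(−rt)) = K/2 → A·e^(−rt) = 1.
e^(−0.758t) = 1/65.84 = 0.0151882, so t = ln(65.84)/0.758 = 4.1872/0.758 = 5.5241.

5.52 years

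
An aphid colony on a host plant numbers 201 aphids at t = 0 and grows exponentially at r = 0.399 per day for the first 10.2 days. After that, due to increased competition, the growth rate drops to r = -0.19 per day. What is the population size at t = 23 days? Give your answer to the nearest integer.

Phase 1: N(10.2) = 201·e^(0.399×10.2) = 201·e^4.07 = 11767.6.
Phase 2 runs for 23 − 10.2 = 12.8 days at r = -0.19.
N(23) = 11767.6·e^(-0.19×12.8) = 11767.6·e^-2.432 = 1033.91.

1034 aphids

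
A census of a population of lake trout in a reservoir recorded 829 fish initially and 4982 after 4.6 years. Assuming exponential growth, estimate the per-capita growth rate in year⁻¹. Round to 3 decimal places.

From N(t) = N₀·e^(rt): e^(r·4.6) = 4982/829 = 6.0097.
r·4.6 = ln(6.0097) = 1.7934, so r = 1.7934/4.6 = 0.38986.

0.390 per year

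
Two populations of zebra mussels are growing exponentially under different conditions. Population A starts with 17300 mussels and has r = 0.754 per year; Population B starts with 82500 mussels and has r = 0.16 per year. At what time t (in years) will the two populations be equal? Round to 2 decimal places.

Set 17300·e^(0.754t) = 82500·e^(0.16t).
e^((0.754 − 0.16)t) = 82500/17300 → e^(0.594·t) = 4.7688.
0.594·t = ln(4.7688) = 1.5621, so t = 1.5621/0.594 = 2.6298.

2.63 years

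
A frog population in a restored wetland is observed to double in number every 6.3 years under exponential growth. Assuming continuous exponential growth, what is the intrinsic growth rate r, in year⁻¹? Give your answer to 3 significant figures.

r = ln(2)/t_d = 0.6931/6.3 = 0.11002.

0.110 per year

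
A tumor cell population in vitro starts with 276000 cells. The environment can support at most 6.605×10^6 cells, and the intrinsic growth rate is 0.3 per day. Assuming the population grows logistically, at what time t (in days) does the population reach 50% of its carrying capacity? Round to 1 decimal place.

A = (K − N₀)/N₀ = (6.605×10^6 − 276000)/276000 = 22.931.
Solve 6.605×10^6/(1 + 22.931·e^(−0.3t)) = 3.3025×10^6: 1 + 22.931·e^(−0.3t) = 2, so e^(−0.3t) = 0.0436088.
−0.3·t = ln(0.0436088) = -3.1325, so t = 3.1325/0.3 = 10.442.

10.4 days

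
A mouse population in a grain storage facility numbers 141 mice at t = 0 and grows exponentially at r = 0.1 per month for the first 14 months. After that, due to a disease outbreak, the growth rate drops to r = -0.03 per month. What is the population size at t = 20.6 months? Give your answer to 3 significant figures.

Phase 1: N(14) = 141·e^(0.1×14) = 141·e^1.4 = 571.783.
Phase 2 runs for 20.6 − 14 = 6.6 months at r = -0.03.
N(20.6) = 571.783·e^(-0.03×6.6) = 571.783·e^-0.198 = 469.074.

469 mice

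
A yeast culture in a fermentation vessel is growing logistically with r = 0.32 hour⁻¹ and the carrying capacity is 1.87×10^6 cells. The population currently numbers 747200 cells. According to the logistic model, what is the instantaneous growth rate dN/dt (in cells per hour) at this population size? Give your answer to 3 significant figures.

144000 cells per hour

dN/dt = rN(1 − N/K) = 0.32 × 747200 × (1 − 747200/1.87×10^6).
1 − 747200/1.87×10^6 = 0.60043; dN/dt = 0.32 × 747200 × 0.60043 = 1.43565×10^5.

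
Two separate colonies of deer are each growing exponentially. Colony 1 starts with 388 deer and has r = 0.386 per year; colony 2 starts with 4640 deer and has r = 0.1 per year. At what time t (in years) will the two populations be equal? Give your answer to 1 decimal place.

Set 388·e^(0.386t) = 4640·e^(0.1t).
e^((0.386 − 0.1)t) = 4640/388 → e^(0.286·t) = 11.959.
0.286·t = ln(11.959) = 2.4815, so t = 2.4815/0.286 = 8.6764.

8.7 years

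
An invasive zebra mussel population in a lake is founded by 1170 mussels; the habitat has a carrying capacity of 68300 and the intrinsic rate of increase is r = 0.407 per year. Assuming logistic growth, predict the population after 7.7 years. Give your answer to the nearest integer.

A = (K − N₀)/N₀ = (68300 − 1170)/1170 = 57.376.
N(t) = K/(1 + A·e^(−rt)) = 68300/(1 + 57.376×e^(−0.407×7.7)).
e^(−3.134) = 0.043548; denominator = 1 + 57.376×0.043548 = 3.4986.
N = 68300/3.4986 = 19522.1.

19522 mussels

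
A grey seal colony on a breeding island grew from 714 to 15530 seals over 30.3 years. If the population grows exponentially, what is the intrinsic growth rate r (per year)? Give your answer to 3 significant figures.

0.102 per year

From N(t) = N₀·e^(rt): e^(r·30.3) = 15530/714 = 21.751.
r·30.3 = ln(21.751) = 3.0796, so r = 3.0796/30.3 = 0.10164.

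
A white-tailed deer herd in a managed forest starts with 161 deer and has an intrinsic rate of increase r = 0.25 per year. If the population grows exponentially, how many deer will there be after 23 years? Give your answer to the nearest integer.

50585 deer

N(t) = N₀·e^(rt) = 161 × e^(0.25×23) = 161 × e^5.75.
e^5.75 ≈ 314.19, so N ≈ 161 × 314.19 = 50584.7.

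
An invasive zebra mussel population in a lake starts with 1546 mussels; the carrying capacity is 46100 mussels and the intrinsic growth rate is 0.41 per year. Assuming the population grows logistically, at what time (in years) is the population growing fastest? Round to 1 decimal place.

Logistic growth is fastest at N = K/2 = 23050.
A = (K − N₀)/N₀ = 28.819. Set K/(1 + A·e^(−rt)) = K/2 → A·e^(−rt) = 1.
e^(−0.41t) = 1/28.819 = 0.0346995, so t = ln(28.819)/0.41 = 3.361/0.41 = 8.1976.

8.2 years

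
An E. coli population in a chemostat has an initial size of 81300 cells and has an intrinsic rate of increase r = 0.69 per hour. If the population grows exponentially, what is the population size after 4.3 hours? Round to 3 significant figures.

1580000 cells

N(t) = N₀·e^(rt) = 81300 × e^(0.69×4.3) = 81300 × e^2.967.
e^2.967 ≈ 19.434, so N ≈ 81300 × 19.434 = 1.579946×10^6.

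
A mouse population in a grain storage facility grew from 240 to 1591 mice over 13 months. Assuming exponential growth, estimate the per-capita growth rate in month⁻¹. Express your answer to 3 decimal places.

From N(t) = N₀·e^(rt): e^(r·13) = 1591/240 = 6.6292.
r·13 = ln(6.6292) = 1.8915, so r = 1.8915/13 = 0.1455.

0.145 per month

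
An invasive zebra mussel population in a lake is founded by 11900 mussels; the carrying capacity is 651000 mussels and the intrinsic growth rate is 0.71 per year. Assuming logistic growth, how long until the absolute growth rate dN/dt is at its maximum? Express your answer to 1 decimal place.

5.6 years

Logistic growth is fastest at N = K/2 = 325500.
A = (K − N₀)/N₀ = 53.706. Set K/(1 + A·e^(−rt)) = K/2 → A·e^(−rt) = 1.
e^(−0.71t) = 1/53.706 = 0.0186199, so t = ln(53.706)/0.71 = 3.9835/0.71 = 5.6106.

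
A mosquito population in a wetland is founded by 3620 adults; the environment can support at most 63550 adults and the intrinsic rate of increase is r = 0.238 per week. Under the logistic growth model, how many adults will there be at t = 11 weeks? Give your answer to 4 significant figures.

A = (K − N₀)/N₀ = (63550 − 3620)/3620 = 16.555.
N(t) = K/(1 + A·e^(−rt)) = 63550/(1 + 16.555×e^(−0.238×11)).
e^(−2.618) = 0.072949; denominator = 1 + 16.555×0.072949 = 2.2077.
N = 63550/2.2077 = 28785.8.

28790 adults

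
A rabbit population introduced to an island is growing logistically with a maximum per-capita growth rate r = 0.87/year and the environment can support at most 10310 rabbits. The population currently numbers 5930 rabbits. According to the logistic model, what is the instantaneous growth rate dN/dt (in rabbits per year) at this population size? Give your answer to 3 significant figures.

dN/dt = rN(1 − N/K) = 0.87 × 5930 × (1 − 5930/10310).
1 − 5930/10310 = 0.42483; dN/dt = 0.87 × 5930 × 0.42483 = 2191.7.

2190 rabbits per year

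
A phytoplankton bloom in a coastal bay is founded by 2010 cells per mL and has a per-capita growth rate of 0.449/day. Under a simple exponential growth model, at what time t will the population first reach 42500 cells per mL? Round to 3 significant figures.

Set N₀·e^(rt) = 42500: e^(0.449·t) = 42500/2010 = 21.144.
0.449·t = ln(21.144) = 3.0514, so t = 3.0514/0.449 = 6.7959.

6.80 days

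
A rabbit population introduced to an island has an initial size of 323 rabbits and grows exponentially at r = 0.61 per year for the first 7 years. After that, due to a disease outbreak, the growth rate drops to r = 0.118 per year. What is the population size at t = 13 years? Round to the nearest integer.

46894 rabbits

Phase 1: N(7) = 323·e^(0.61×7) = 323·e^4.27 = 23101.5.
Phase 2 runs for 13 − 7 = 6 years at r = 0.118.
N(13) = 23101.5·e^(0.118×6) = 23101.5·e^0.708 = 46894.3.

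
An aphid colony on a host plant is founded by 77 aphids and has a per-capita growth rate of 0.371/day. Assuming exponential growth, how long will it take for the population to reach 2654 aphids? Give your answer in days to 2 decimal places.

9.54 days

Set N₀·e^(rt) = 2654: e^(0.371·t) = 2654/77 = 34.468.
0.371·t = ln(34.468) = 3.54, so t = 3.54/0.371 = 9.5418.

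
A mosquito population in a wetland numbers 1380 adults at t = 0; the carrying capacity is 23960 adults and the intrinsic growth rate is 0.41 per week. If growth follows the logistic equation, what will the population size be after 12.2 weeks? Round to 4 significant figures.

A = (K − N₀)/N₀ = (23960 − 1380)/1380 = 16.362.
N(t) = K/(1 + A·e^(−rt)) = 23960/(1 + 16.362×e^(−0.41×12.2)).
e^(−5.002) = 0.0067245; denominator = 1 + 16.362×0.0067245 = 1.11.
N = 23960/1.11 = 21585.

21590 adults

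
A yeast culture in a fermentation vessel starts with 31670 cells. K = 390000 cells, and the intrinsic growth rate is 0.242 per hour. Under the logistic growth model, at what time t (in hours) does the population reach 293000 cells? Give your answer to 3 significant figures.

A = (K − N₀)/N₀ = (390000 − 31670)/31670 = 11.314.
Solve 390000/(1 + 11.314·e^(−0.242t)) = 293000: 1 + 11.314·e^(−0.242t) = 1.3311, so e^(−0.242t) = 0.0292596.
−0.242·t = ln(0.0292596) = -3.5315, so t = 3.5315/0.242 = 14.593.

14.6 hours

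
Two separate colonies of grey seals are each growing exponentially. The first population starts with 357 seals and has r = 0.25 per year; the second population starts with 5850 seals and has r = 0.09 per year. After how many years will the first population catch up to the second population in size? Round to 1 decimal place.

17.5 years

Set 357·e^(0.25t) = 5850·e^(0.09t).
e^((0.25 − 0.09)t) = 5850/357 → e^(0.16·t) = 16.387.
0.16·t = ln(16.387) = 2.7965, so t = 2.7965/0.16 = 17.478.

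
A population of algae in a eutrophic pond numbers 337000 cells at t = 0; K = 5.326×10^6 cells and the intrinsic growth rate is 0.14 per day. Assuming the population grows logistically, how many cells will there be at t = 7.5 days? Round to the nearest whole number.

861738 cells

A = (K − N₀)/N₀ = (5.326×10^6 − 337000)/337000 = 14.804.
N(t) = K/(1 + A·e^(−rt)) = 5.326×10^6/(1 + 14.804×e^(−0.14×7.5)).
e^(−1.05) = 0.34994; denominator = 1 + 14.804×0.34994 = 6.1805.
N = 5.326×10^6/6.1805 = 861738.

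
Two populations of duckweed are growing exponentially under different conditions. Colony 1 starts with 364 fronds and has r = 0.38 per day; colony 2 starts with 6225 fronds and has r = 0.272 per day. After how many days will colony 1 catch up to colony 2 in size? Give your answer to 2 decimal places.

Set 364·e^(0.38t) = 6225·e^(0.272t).
e^((0.38 − 0.272)t) = 6225/364 → e^(0.108·t) = 17.102.
0.108·t = ln(17.102) = 2.8392, so t = 2.8392/0.108 = 26.289.

26.29 days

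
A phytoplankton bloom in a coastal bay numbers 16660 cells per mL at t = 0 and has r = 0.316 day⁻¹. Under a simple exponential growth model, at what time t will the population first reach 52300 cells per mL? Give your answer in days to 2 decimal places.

Set N₀·e^(rt) = 52300: e^(0.316·t) = 52300/16660 = 3.1393.
0.316·t = ln(3.1393) = 1.144, so t = 1.144/0.316 = 3.6202.

3.62 days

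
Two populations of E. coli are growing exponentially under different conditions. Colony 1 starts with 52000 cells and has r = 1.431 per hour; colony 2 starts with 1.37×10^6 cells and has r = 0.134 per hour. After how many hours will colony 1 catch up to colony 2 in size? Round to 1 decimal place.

Set 52000·e^(1.431t) = 1.37×10^6·e^(0.134t).
e^((1.431 − 0.134)t) = 1.37×10^6/52000 → e^(1.297·t) = 26.346.
1.297·t = ln(26.346) = 3.2713, so t = 3.2713/1.297 = 2.5222.

2.5 hours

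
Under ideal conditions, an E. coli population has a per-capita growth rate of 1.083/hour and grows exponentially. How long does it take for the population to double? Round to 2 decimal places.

Doubling time t_d = ln(2)/r = 0.6931/1.083 = 0.64003.

0.64 hours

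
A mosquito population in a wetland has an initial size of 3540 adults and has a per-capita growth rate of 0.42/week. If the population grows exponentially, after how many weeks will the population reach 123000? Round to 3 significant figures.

Set N₀·e^(rt) = 123000: e^(0.42·t) = 123000/3540 = 34.746.
0.42·t = ln(34.746) = 3.5481, so t = 3.5481/0.42 = 8.4478.

8.45 weeks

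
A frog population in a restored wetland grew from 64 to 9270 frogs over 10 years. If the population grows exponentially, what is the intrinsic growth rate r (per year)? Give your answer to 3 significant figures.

From N(t) = N₀·e^(rt): e^(r·10) = 9270/64 = 144.84.
r·10 = ln(144.84) = 4.9757, so r = 4.9757/10 = 0.49757.

0.498 per year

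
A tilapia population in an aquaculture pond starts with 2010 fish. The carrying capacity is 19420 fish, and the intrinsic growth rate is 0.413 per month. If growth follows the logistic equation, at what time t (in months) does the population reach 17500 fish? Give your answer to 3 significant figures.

A = (K − N₀)/N₀ = (19420 − 2010)/2010 = 8.6617.
Solve 19420/(1 + 8.6617·e^(−0.413t)) = 17500: 1 + 8.6617·e^(−0.413t) = 1.1097, so e^(−0.413t) = 0.0126666.
−0.413·t = ln(0.0126666) = -4.3688, so t = 4.3688/0.413 = 10.578.

10.6 months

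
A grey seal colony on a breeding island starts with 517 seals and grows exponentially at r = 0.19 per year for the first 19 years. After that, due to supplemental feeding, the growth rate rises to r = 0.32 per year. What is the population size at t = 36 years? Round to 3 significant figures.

4400000 seals

Phase 1: N(19) = 517·e^(0.19×19) = 517·e^3.61 = 19111.4.
Phase 2 runs for 36 − 19 = 17 years at r = 0.32.
N(36) = 19111.4·e^(0.32×17) = 19111.4·e^5.44 = 4.404084×10^6.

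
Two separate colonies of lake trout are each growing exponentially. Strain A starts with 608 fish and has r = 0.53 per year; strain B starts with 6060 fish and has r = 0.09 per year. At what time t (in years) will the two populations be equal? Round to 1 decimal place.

Set 608·e^(0.53t) = 6060·e^(0.09t).
e^((0.53 − 0.09)t) = 6060/608 → e^(0.44·t) = 9.9671.
0.44·t = ln(9.9671) = 2.2993, so t = 2.2993/0.44 = 5.2257.

5.2 years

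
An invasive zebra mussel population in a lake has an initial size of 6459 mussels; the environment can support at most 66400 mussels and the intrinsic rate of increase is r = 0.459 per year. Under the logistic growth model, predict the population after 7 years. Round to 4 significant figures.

A = (K − N₀)/N₀ = (66400 − 6459)/6459 = 9.2802.
N(t) = K/(1 + A·e^(−rt)) = 66400/(1 + 9.2802×e^(−0.459×7)).
e^(−3.213) = 0.040236; denominator = 1 + 9.2802×0.040236 = 1.3734.
N = 66400/1.3734 = 48347.3.

48350 mussels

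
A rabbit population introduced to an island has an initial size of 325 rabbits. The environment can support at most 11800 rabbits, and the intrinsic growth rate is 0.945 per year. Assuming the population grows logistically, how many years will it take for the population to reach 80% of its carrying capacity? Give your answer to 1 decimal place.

5.2 years

A = (K − N₀)/N₀ = (11800 − 325)/325 = 35.308.
Solve 11800/(1 + 35.308·e^(−0.945t)) = 9440: 1 + 35.308·e^(−0.945t) = 1.25, so e^(−0.945t) = 0.00708061.
−0.945·t = ln(0.00708061) = -4.9504, so t = 4.9504/0.945 = 5.2385.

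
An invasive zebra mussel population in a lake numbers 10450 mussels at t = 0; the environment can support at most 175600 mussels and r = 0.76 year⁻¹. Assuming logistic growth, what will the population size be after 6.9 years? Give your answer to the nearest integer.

A = (K − N₀)/N₀ = (175600 − 10450)/10450 = 15.804.
N(t) = K/(1 + A·e^(−rt)) = 175600/(1 + 15.804×e^(−0.76×6.9)).
e^(−5.244) = 0.0052791; denominator = 1 + 15.804×0.0052791 = 1.0834.
N = 175600/1.0834 = 162078.

162078 mussels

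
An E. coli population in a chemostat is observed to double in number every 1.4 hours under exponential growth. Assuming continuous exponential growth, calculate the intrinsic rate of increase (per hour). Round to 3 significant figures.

0.495 per hour

r = ln(2)/t_d = 0.6931/1.4 = 0.49511.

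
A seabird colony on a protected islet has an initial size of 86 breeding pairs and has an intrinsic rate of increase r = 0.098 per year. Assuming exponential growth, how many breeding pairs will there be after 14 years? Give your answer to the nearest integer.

339 breeding pairs

N(t) = N₀·e^(rt) = 86 × e^(0.098×14) = 86 × e^1.372.
e^1.372 ≈ 3.9432, so N ≈ 86 × 3.9432 = 339.118.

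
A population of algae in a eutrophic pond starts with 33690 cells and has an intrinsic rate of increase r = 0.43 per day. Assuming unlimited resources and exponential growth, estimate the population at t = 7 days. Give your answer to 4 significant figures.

N(t) = N₀·e^(rt) = 33690 × e^(0.43×7) = 33690 × e^3.01.
e^3.01 ≈ 20.287, so N ≈ 33690 × 20.287 = 683483.

683500 cells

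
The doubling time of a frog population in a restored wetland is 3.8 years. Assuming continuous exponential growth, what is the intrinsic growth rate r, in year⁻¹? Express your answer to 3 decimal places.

r = ln(2)/t_d = 0.6931/3.8 = 0.18241.

0.182 per year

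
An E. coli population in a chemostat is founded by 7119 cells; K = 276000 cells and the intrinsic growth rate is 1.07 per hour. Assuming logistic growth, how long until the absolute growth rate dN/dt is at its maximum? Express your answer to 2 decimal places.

Logistic growth is fastest at N = K/2 = 138000.
A = (K − N₀)/N₀ = 37.769. Set K/(1 + A·e^(−rt)) = K/2 → A·e^(−rt) = 1.
e^(−1.07t) = 1/37.769 = 0.0264764, so t = ln(37.769)/1.07 = 3.6315/1.07 = 3.3939.

3.39 hours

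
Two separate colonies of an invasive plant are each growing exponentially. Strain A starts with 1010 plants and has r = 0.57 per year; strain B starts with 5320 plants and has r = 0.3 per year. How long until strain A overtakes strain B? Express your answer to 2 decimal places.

6.15 years

Set 1010·e^(0.57t) = 5320·e^(0.3t).
e^((0.57 − 0.3)t) = 5320/1010 → e^(0.27·t) = 5.2673.
0.27·t = ln(5.2673) = 1.6615, so t = 1.6615/0.27 = 6.1538.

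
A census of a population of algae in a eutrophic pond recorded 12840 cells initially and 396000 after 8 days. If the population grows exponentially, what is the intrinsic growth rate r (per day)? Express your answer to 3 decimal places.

From N(t) = N₀·e^(rt): e^(r·8) = 396000/12840 = 30.841.
r·8 = ln(30.841) = 3.4288, so r = 3.4288/8 = 0.42861.

0.429 per day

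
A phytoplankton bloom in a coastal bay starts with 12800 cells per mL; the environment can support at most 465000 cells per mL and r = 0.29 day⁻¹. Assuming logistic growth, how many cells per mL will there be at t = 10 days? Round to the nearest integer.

157955 cells per mL

A = (K − N₀)/N₀ = (465000 − 12800)/12800 = 35.328.
N(t) = K/(1 + A·e^(−rt)) = 465000/(1 + 35.328×e^(−0.29×10)).
e^(−2.9) = 0.055023; denominator = 1 + 35.328×0.055023 = 2.9439.
N = 465000/2.9439 = 157955.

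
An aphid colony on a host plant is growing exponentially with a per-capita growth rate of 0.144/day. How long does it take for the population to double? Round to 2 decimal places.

4.81 days

Doubling time t_d = ln(2)/r = 0.6931/0.144 = 4.8135.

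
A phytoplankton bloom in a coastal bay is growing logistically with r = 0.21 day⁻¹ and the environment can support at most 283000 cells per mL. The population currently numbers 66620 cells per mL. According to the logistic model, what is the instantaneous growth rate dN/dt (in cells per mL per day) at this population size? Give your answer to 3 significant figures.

dN/dt = rN(1 − N/K) = 0.21 × 66620 × (1 − 66620/283000).
1 − 66620/283000 = 0.76459; dN/dt = 0.21 × 66620 × 0.76459 = 10697.

10700 cells per mL per day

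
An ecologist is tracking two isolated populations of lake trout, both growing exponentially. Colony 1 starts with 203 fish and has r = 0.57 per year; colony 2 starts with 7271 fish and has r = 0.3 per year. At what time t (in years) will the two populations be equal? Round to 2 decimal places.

13.25 years

Set 203·e^(0.57t) = 7271·e^(0.3t).
e^((0.57 − 0.3)t) = 7271/203 → e^(0.27·t) = 35.818.
0.27·t = ln(35.818) = 3.5784, so t = 3.5784/0.27 = 13.253.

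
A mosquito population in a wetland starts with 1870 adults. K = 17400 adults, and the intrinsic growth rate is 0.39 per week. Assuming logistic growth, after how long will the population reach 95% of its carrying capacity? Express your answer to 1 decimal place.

A = (K − N₀)/N₀ = (17400 − 1870)/1870 = 8.3048.
Solve 17400/(1 + 8.3048·e^(−0.39t)) = 16530: 1 + 8.3048·e^(−0.39t) = 1.0526, so e^(−0.39t) = 0.00633748.
−0.39·t = ln(0.00633748) = -5.0613, so t = 5.0613/0.39 = 12.978.

13.0 weeks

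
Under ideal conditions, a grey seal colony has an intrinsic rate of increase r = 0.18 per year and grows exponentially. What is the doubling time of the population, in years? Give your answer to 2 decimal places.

Doubling time t_d = ln(2)/r = 0.6931/0.18 = 3.8508.

3.85 years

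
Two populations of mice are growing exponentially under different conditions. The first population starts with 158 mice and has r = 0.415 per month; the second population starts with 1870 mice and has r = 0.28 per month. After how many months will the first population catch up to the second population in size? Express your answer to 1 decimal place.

18.3 months

Set 158·e^(0.415t) = 1870·e^(0.28t).
e^((0.415 − 0.28)t) = 1870/158 → e^(0.135·t) = 11.835.
0.135·t = ln(11.835) = 2.4711, so t = 2.4711/0.135 = 18.304.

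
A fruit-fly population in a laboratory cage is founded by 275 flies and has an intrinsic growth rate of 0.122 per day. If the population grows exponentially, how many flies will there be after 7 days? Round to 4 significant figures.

646.0 flies

N(t) = N₀·e^(rt) = 275 × e^(0.122×7) = 275 × e^0.854.
e^0.854 ≈ 2.349, so N ≈ 275 × 2.349 = 645.982.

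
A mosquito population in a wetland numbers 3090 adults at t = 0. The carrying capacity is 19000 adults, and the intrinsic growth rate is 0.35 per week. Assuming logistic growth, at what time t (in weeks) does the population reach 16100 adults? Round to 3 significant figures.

9.58 weeks

A = (K − N₀)/N₀ = (19000 − 3090)/3090 = 5.1489.
Solve 19000/(1 + 5.1489·e^(−0.35t)) = 16100: 1 + 5.1489·e^(−0.35t) = 1.1801, so e^(−0.35t) = 0.0349833.
−0.35·t = ln(0.0349833) = -3.3529, so t = 3.3529/0.35 = 9.5797.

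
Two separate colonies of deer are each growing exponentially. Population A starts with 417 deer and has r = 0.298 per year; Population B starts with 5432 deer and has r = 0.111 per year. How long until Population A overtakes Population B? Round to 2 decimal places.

13.73 years

Set 417·e^(0.298t) = 5432·e^(0.111t).
e^((0.298 − 0.111)t) = 5432/417 → e^(0.187·t) = 13.026.
0.187·t = ln(13.026) = 2.567, so t = 2.567/0.187 = 13.727.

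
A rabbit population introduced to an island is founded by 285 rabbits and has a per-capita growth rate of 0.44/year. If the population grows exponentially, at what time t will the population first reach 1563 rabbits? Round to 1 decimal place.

Set N₀·e^(rt) = 1563: e^(0.44·t) = 1563/285 = 5.4842.
0.44·t = ln(5.4842) = 1.7019, so t = 1.7019/0.44 = 3.8679.

3.9 years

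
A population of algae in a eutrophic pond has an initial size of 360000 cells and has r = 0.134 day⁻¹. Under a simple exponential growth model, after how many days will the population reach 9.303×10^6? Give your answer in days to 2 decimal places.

24.27 days

Set N₀·e^(rt) = 9.303×10^6: e^(0.134·t) = 9.303×10^6/360000 = 25.842.
0.134·t = ln(25.842) = 3.252, so t = 3.252/0.134 = 24.269.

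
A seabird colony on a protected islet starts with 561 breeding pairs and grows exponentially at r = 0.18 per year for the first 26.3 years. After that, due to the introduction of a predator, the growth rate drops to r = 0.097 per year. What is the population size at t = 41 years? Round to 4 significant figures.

Phase 1: N(26.3) = 561·e^(0.18×26.3) = 561·e^4.734 = 63813.6.
Phase 2 runs for 41 − 26.3 = 14.7 years at r = 0.097.
N(41) = 63813.6·e^(0.097×14.7) = 63813.6·e^1.426 = 265567.

265600 breeding pairs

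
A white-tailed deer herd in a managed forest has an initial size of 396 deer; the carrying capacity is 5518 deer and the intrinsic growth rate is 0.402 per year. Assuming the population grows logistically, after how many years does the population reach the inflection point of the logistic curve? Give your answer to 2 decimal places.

6.37 years

Logistic growth is fastest at N = K/2 = 2759.
A = (K − N₀)/N₀ = 12.934. Set K/(1 + A·e^(−rt)) = K/2 → A·e^(−rt) = 1.
e^(−0.402t) = 1/12.934 = 0.0773135, so t = ln(12.934)/0.402 = 2.5599/0.402 = 6.3679.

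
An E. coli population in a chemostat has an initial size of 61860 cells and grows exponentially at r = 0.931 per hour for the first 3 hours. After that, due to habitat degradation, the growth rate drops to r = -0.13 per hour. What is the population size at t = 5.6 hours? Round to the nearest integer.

720448 cells

Phase 1: N(3) = 61860·e^(0.931×3) = 61860·e^2.793 = 1.01017×10^6.
Phase 2 runs for 5.6 − 3 = 2.6 hours at r = -0.13.
N(5.6) = 1.01017×10^6·e^(-0.13×2.6) = 1.01017×10^6·e^-0.338 = 720448.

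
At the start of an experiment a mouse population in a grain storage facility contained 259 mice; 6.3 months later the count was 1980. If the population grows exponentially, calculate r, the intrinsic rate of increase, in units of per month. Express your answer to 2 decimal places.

From N(t) = N₀·e^(rt): e^(r·6.3) = 1980/259 = 7.6448.
r·6.3 = ln(7.6448) = 2.034, so r = 2.034/6.3 = 0.32286.

0.32 per month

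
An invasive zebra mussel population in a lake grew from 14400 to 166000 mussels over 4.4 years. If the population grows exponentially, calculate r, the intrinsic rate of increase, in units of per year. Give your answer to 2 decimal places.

From N(t) = N₀·e^(rt): e^(r·4.4) = 166000/14400 = 11.528.
r·4.4 = ln(11.528) = 2.4448, so r = 2.4448/4.4 = 0.55563.

0.56 per year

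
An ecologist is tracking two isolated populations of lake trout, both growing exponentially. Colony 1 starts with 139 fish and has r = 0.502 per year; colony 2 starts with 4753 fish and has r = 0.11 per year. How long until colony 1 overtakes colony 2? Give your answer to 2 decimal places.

Set 139·e^(0.502t) = 4753·e^(0.11t).
e^((0.502 − 0.11)t) = 4753/139 → e^(0.392·t) = 34.194.
0.392·t = ln(34.194) = 3.5321, so t = 3.5321/0.392 = 9.0104.

9.01 years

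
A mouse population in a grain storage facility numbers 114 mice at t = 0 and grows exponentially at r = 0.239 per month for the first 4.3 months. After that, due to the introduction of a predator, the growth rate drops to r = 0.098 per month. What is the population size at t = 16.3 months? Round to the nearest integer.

Phase 1: N(4.3) = 114·e^(0.239×4.3) = 114·e^1.028 = 318.588.
Phase 2 runs for 16.3 − 4.3 = 12 months at r = 0.098.
N(16.3) = 318.588·e^(0.098×12) = 318.588·e^1.176 = 1032.67.

1033 mice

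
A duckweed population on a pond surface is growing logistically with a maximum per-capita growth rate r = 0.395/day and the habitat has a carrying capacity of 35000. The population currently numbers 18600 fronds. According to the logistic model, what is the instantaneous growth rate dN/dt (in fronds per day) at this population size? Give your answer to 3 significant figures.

3440 fronds per day

dN/dt = rN(1 − N/K) = 0.395 × 18600 × (1 − 18600/35000).
1 − 18600/35000 = 0.46857; dN/dt = 0.395 × 18600 × 0.46857 = 3442.6.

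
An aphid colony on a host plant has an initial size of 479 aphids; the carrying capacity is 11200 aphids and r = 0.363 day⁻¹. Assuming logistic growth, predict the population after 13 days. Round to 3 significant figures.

A = (K − N₀)/N₀ = (11200 − 479)/479 = 22.382.
N(t) = K/(1 + A·e^(−rt)) = 11200/(1 + 22.382×e^(−0.363×13)).
e^(−4.719) = 0.0089241; denominator = 1 + 22.382×0.0089241 = 1.1997.
N = 11200/1.1997 = 9335.36.

9340 aphids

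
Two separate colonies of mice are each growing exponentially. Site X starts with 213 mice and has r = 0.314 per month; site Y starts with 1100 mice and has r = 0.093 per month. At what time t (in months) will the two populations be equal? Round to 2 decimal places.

Set 213·e^(0.314t) = 1100·e^(0.093t).
e^((0.314 − 0.093)t) = 1100/213 → e^(0.221·t) = 5.1643.
0.221·t = ln(5.1643) = 1.6418, so t = 1.6418/0.221 = 7.4288.

7.43 months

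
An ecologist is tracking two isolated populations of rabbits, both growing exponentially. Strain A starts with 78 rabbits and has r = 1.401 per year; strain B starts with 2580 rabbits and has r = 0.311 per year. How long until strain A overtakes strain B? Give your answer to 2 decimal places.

3.21 years

Set 78·e^(1.401t) = 2580·e^(0.311t).
e^((1.401 − 0.311)t) = 2580/78 → e^(1.09·t) = 33.077.
1.09·t = ln(33.077) = 3.4988, so t = 3.4988/1.09 = 3.2099.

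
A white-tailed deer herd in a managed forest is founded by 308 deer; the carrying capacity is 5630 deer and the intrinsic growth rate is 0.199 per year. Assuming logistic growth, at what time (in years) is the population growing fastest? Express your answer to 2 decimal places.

Logistic growth is fastest at N = K/2 = 2815.
A = (K − N₀)/N₀ = 17.279. Set K/(1 + A·e^(−rt)) = K/2 → A·e^(−rt) = 1.
e^(−0.199t) = 1/17.279 = 0.057873, so t = ln(17.279)/0.199 = 2.8495/0.199 = 14.319.

14.32 years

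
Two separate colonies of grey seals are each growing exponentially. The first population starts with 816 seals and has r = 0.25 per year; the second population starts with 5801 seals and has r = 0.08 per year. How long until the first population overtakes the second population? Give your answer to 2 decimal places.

11.54 years

Set 816·e^(0.25t) = 5801·e^(0.08t).
e^((0.25 − 0.08)t) = 5801/816 → e^(0.17·t) = 7.1091.
0.17·t = ln(7.1091) = 1.9614, so t = 1.9614/0.17 = 11.537.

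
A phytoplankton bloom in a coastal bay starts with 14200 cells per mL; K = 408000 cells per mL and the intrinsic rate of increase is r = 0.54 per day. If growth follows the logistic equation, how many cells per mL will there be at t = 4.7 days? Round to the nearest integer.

A = (K − N₀)/N₀ = (408000 − 14200)/14200 = 27.732.
N(t) = K/(1 + A·e^(−rt)) = 408000/(1 + 27.732×e^(−0.54×4.7)).
e^(−2.538) = 0.079024; denominator = 1 + 27.732×0.079024 = 3.1915.
N = 408000/3.1915 = 127838.

127838 cells per mL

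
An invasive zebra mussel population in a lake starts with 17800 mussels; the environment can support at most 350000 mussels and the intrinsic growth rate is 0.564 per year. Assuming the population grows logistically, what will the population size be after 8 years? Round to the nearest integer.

290492 mussels

A = (K − N₀)/N₀ = (350000 − 17800)/17800 = 18.663.
N(t) = K/(1 + A·e^(−rt)) = 350000/(1 + 18.663×e^(−0.564×8)).
e^(−4.512) = 0.010976; denominator = 1 + 18.663×0.010976 = 1.2049.
N = 350000/1.2049 = 290492.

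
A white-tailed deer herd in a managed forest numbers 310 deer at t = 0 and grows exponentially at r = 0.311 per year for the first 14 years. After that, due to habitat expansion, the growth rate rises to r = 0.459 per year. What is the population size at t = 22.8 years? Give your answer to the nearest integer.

Phase 1: N(14) = 310·e^(0.311×14) = 310·e^4.354 = 24114.6.
Phase 2 runs for 22.8 − 14 = 8.8 years at r = 0.459.
N(22.8) = 24114.6·e^(0.459×8.8) = 24114.6·e^4.039 = 1.369248×10^6.

1369248 deer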